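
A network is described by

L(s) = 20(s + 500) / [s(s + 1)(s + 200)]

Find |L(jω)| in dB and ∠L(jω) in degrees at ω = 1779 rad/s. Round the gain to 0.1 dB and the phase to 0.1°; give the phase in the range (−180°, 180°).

-103.7 dB, 170.7°

At s = jω = j1779:
zero (s+500): 500 + j1779 → |·| = √(500²+1779²) = √3414841 ≈ 1847.9, ∠ = arctan(1779/500) ≈ 74.30°
pole (s+1): 1 + j1779 → |·| = √(1²+1779²) = √3164842 ≈ 1779, ∠ = arctan(1779/1) ≈ 89.97°
pole (s+200): 200 + j1779 → |·| = √(200²+1779²) = √3204841 ≈ 1790.2, ∠ = arctan(1779/200) ≈ 83.59°
pole at origin: |s| = 1779, ∠ = 90.00° (in denominator)
|L| = 20 · 1847.9 / 5.6657e+09 ≈ 6.5231e-06
Gain = 20 log₁₀(6.5231e-06) ≈ -103.71 dB
∠L = 74.30° − 263.56° = -189.26° ≡ 170.74° (principal value)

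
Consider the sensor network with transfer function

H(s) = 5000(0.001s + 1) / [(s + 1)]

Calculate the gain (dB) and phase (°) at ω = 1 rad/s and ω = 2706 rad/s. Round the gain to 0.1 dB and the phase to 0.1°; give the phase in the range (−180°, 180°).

At ω = 1 rad/s:
zero (1 + j1·0.001) = 1 + j0.001 → |·| ≈ 1, ∠ ≈ 0.06°
pole (1 + j1·1) = 1 + j1 → |·| ≈ 1.4142, ∠ ≈ 45.00°
|H| = 5000 · 1 / (1.4142) ≈ 3535.6
Gain = 20 log₁₀(3535.6) ≈ 70.97 dB
∠H = (0.06°) − (45.00°) = -44.94°

At ω = 2706 rad/s:
zero (1 + j2706·0.001) = 1 + j2.706 → |·| ≈ 2.8849, ∠ ≈ 69.72°
pole (1 + j2706·1) = 1 + j2706 → |·| ≈ 2706, ∠ ≈ 89.98°
|H| = 5000 · 2.8849 / (2706) ≈ 5.3306
Gain = 20 log₁₀(5.3306) ≈ 14.54 dB
∠H = (69.72°) − (89.98°) = -20.26°

ω = 1: 71.0 dB, -44.9°; ω = 2706: 14.5 dB, -20.3°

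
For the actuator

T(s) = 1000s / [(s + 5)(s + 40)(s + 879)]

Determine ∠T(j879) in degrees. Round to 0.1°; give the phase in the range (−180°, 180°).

At s = jω = j879:
zero at origin: s = j879 → |·| = 879, ∠ = 90.00°
pole (s+5): 5 + j879 → |·| = √(5²+879²) = √772666 ≈ 879.01, ∠ = arctan(879/5) ≈ 89.67°
pole (s+40): 40 + j879 → |·| = √(40²+879²) = √774241 ≈ 879.91, ∠ = arctan(879/40) ≈ 87.39°
pole (s+879): 879 + j879 → |·| = √(879²+879²) = √1545282 ≈ 1243.1, ∠ = arctan(879/879) ≈ 45.00°
∠T = 90.00° − 222.06° = -132.06°

-132.1°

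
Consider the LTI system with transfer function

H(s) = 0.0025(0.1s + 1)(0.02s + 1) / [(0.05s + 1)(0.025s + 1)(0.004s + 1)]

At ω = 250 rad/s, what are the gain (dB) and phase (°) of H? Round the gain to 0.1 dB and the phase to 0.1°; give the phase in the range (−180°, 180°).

At ω = 250 rad/s:
zero (1 + j250·0.1) = 1 + j25 → |·| ≈ 25.02, ∠ ≈ 87.71°
zero (1 + j250·0.02) = 1 + j5 → |·| ≈ 5.099, ∠ ≈ 78.69°
pole (1 + j250·0.05) = 1 + j12.5 → |·| ≈ 12.54, ∠ ≈ 85.43°
pole (1 + j250·0.025) = 1 + j6.25 → |·| ≈ 6.3295, ∠ ≈ 80.91°
pole (1 + j250·0.004) = 1 + j1 → |·| ≈ 1.4142, ∠ ≈ 45.00°
|H| = 0.0025 · 25.02 · 5.099 / (12.54 · 6.3295 · 1.4142) ≈ 0.0028414
Gain = 20 log₁₀(0.0028414) ≈ -50.93 dB
∠H = (87.71° + 78.69°) − (85.43° + 80.91° + 45.00°) = -44.94°

-50.9 dB, -44.9°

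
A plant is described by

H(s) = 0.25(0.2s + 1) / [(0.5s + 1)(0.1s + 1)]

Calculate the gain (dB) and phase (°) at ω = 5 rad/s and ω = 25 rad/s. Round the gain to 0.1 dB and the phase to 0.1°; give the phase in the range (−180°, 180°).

ω = 5: -18.6 dB, -49.8°; ω = 25: -28.5 dB, -74.9°

At ω = 5 rad/s:
zero (1 + j5·0.2) = 1 + j1 → |·| ≈ 1.4142, ∠ ≈ 45.00°
pole (1 + j5·0.5) = 1 + j2.5 → |·| ≈ 2.6926, ∠ ≈ 68.20°
pole (1 + j5·0.1) = 1 + j0.5 → |·| ≈ 1.118, ∠ ≈ 26.57°
|H| = 0.25 · 1.4142 / (2.6926 · 1.118) ≈ 0.11745
Gain = 20 log₁₀(0.11745) ≈ -18.60 dB
∠H = (45.00°) − (68.20° + 26.57°) = -49.77°

At ω = 25 rad/s:
zero (1 + j25·0.2) = 1 + j5 → |·| ≈ 5.099, ∠ ≈ 78.69°
pole (1 + j25·0.5) = 1 + j12.5 → |·| ≈ 12.54, ∠ ≈ 85.43°
pole (1 + j25·0.1) = 1 + j2.5 → |·| ≈ 2.6926, ∠ ≈ 68.20°
|H| = 0.25 · 5.099 / (12.54 · 2.6926) ≈ 0.037753
Gain = 20 log₁₀(0.037753) ≈ -28.46 dB
∠H = (78.69°) − (85.43° + 68.20°) = -74.94°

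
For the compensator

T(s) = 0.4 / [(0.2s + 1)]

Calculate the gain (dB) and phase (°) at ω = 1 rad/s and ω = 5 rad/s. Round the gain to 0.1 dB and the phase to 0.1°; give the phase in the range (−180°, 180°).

At ω = 1 rad/s:
pole (1 + j1·0.2) = 1 + j0.2 → |·| ≈ 1.0198, ∠ ≈ 11.31°
|T| = 0.4 · 1 / (1.0198) ≈ 0.39223
Gain = 20 log₁₀(0.39223) ≈ -8.13 dB
∠T = (0°) − (11.31°) = -11.31°

At ω = 5 rad/s:
pole (1 + j5·0.2) = 1 + j1 → |·| ≈ 1.4142, ∠ ≈ 45.00°
|T| = 0.4 · 1 / (1.4142) ≈ 0.28285
Gain = 20 log₁₀(0.28285) ≈ -10.97 dB
∠T = (0°) − (45.00°) = -45.00°

ω = 1: -8.1 dB, -11.3°; ω = 5: -11.0 dB, -45.0°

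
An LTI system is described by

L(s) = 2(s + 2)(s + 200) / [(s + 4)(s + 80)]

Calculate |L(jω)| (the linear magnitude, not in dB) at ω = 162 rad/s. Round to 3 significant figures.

2.85

At s = jω = j162:
zero (s+2): 2 + j162 → |·| = √(2²+162²) = √26248 ≈ 162.01, ∠ = arctan(162/2) ≈ 89.29°
zero (s+200): 200 + j162 → |·| = √(200²+162²) = √66244 ≈ 257.38, ∠ = arctan(162/200) ≈ 39.01°
pole (s+4): 4 + j162 → |·| = √(4²+162²) = √26260 ≈ 162.05, ∠ = arctan(162/4) ≈ 88.59°
pole (s+80): 80 + j162 → |·| = √(80²+162²) = √32644 ≈ 180.68, ∠ = arctan(162/80) ≈ 63.72°
|L| = 2 · 41698 / 29279 ≈ 2.8483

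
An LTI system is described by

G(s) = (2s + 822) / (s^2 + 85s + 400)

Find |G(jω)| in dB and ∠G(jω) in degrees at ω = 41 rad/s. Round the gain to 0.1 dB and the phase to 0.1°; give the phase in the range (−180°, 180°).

Substitute s = j41:
Numerator: 2(j41) + 822 = 822 + j82
Denominator: (j41)^2 + 85(j41) + 400 = -1281 + j3485
|N| = √(822² + 82²) ≈ 826.08, ∠N ≈ 5.70°
|D| = √(1281² + 3485²) ≈ 3713, ∠D ≈ 110.18°
|G| = 826.08 / 3713 ≈ 0.22248
Gain = 20 log₁₀(0.22248) ≈ -13.05 dB
∠G = 5.70° − 110.18° = -104.48°

-13.1 dB, -104.5°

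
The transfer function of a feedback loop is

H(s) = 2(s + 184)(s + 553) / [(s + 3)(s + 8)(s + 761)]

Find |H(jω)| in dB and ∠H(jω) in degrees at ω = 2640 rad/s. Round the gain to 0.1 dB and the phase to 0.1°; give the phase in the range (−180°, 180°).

-62.6 dB, -89.5°

At s = jω = j2640:
zero (s+184): 184 + j2640 → |·| = √(184²+2640²) = √7003456 ≈ 2646.4, ∠ = arctan(2640/184) ≈ 86.01°
zero (s+553): 553 + j2640 → |·| = √(553²+2640²) = √7275409 ≈ 2697.3, ∠ = arctan(2640/553) ≈ 78.17°
pole (s+3): 3 + j2640 → |·| = √(3²+2640²) = √6969609 ≈ 2640, ∠ = arctan(2640/3) ≈ 89.93°
pole (s+8): 8 + j2640 → |·| = √(8²+2640²) = √6969664 ≈ 2640, ∠ = arctan(2640/8) ≈ 89.83°
pole (s+761): 761 + j2640 → |·| = √(761²+2640²) = √7548721 ≈ 2747.5, ∠ = arctan(2640/761) ≈ 73.92°
|H| = 2 · 7.1381e+06 / 1.9149e+10 ≈ 0.00074553
Gain = 20 log₁₀(0.00074553) ≈ -62.55 dB
∠H = 164.18° − 253.68° = -89.50°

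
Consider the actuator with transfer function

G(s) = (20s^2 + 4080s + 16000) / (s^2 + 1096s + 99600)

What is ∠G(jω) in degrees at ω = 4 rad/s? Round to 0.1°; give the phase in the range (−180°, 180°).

Substitute s = j4:
Numerator: 20(j4)^2 + 4080(j4) + 16000 = 15680 + j16320
Denominator: (j4)^2 + 1096(j4) + 99600 = 99584 + j4384
|N| = √(15680² + 16320²) ≈ 22632, ∠N ≈ 46.15°
|D| = √(99584² + 4384²) ≈ 99680, ∠D ≈ 2.52°
∠G = 46.15° − 2.52° = 43.63°

43.6°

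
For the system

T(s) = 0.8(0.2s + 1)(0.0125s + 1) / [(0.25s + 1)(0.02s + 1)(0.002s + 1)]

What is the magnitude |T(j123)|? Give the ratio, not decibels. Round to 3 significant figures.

At ω = 123 rad/s:
zero (1 + j123·0.2) = 1 + j24.6 → |·| ≈ 24.62, ∠ ≈ 87.67°
zero (1 + j123·0.0125) = 1 + j1.5375 → |·| ≈ 1.8341, ∠ ≈ 56.96°
pole (1 + j123·0.25) = 1 + j30.75 → |·| ≈ 30.766, ∠ ≈ 88.14°
pole (1 + j123·0.02) = 1 + j2.46 → |·| ≈ 2.6555, ∠ ≈ 67.88°
pole (1 + j123·0.002) = 1 + j0.246 → |·| ≈ 1.0298, ∠ ≈ 13.82°
|T| = 0.8 · 24.62 · 1.8341 / (30.766 · 2.6555 · 1.0298) ≈ 0.42937

0.429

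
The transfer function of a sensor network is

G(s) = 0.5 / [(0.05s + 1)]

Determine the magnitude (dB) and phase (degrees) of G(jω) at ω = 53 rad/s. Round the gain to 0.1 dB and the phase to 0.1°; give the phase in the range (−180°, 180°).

At ω = 53 rad/s:
pole (1 + j53·0.05) = 1 + j2.65 → |·| ≈ 2.8324, ∠ ≈ 69.33°
|G| = 0.5 · 1 / (2.8324) ≈ 0.17653
Gain = 20 log₁₀(0.17653) ≈ -15.06 dB
∠G = (0°) − (69.33°) = -69.33°

-15.1 dB, -69.3°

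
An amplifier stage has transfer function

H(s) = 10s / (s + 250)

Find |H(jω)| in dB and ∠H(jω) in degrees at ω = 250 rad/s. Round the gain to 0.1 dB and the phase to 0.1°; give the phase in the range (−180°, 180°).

At s = jω = j250:
zero at origin: s = j250 → |·| = 250, ∠ = 90.00°
pole (s+250): 250 + j250 → |·| = √(250²+250²) = √125000 ≈ 353.55, ∠ = arctan(250/250) ≈ 45.00°
|H| = 10 · 250 / 353.55 ≈ 7.0711
Gain = 20 log₁₀(7.0711) ≈ 16.99 dB
∠H = 90.00° − 45.00° = 45.00°

17.0 dB, 45.0°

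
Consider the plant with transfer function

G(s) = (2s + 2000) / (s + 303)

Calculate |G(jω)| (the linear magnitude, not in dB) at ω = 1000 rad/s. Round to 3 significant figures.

2.71

Substitute s = j1000:
Numerator: 2(j1000) + 2000 = 2000 + j2000
Denominator: (j1000) + 303 = 303 + j1000
|N| = √(2000² + 2000²) ≈ 2828.4, ∠N ≈ 45.00°
|D| = √(303² + 1000²) ≈ 1044.9, ∠D ≈ 73.14°
|G| = 2828.4 / 1044.9 ≈ 2.7069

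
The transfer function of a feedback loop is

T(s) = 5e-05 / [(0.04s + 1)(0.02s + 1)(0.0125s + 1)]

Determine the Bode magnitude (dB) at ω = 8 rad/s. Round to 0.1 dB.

-86.6 dB

At ω = 8 rad/s:
pole (1 + j8·0.04) = 1 + j0.32 → |·| ≈ 1.05, ∠ ≈ 17.74°
pole (1 + j8·0.02) = 1 + j0.16 → |·| ≈ 1.0127, ∠ ≈ 9.09°
pole (1 + j8·0.0125) = 1 + j0.1 → |·| ≈ 1.005, ∠ ≈ 5.71°
|T| = 5e-05 · 1 / (1.05 · 1.0127 · 1.005) ≈ 4.6788e-05
Gain = 20 log₁₀(4.6788e-05) ≈ -86.60 dB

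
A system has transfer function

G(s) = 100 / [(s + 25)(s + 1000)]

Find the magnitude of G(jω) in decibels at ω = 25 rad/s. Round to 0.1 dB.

At s = jω = j25:
pole (s+25): 25 + j25 → |·| = √(25²+25²) = √1250 ≈ 35.355, ∠ = arctan(25/25) ≈ 45.00°
pole (s+1000): 1000 + j25 → |·| = √(1000²+25²) = √1000625 ≈ 1000.3, ∠ = arctan(25/1000) ≈ 1.43°
|G| = 100 / 35366 ≈ 0.0028276
Gain = 20 log₁₀(0.0028276) ≈ -50.97 dB

-51.0 dB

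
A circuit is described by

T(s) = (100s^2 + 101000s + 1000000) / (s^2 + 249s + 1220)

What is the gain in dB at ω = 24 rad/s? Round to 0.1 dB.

52.7 dB

Substitute s = j24:
Numerator: 100(j24)^2 + 101000(j24) + 1000000 = 942400 + j2424000
Denominator: (j24)^2 + 249(j24) + 1220 = 644 + j5976
|N| = √(942400² + 2424000²) ≈ 2.6007e+06, ∠N ≈ 68.75°
|D| = √(644² + 5976²) ≈ 6010.6, ∠D ≈ 83.85°
|T| = 2.6007e+06 / 6010.6 ≈ 432.69
Gain = 20 log₁₀(432.69) ≈ 52.72 dB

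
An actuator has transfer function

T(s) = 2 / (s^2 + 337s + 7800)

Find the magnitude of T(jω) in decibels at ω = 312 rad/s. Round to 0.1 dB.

Substitute s = j312:
Numerator: 2 = 2 + j0
Denominator: (j312)^2 + 337(j312) + 7800 = -89544 + j105144
|N| = √(2² + 0²) ≈ 2, ∠N ≈ 0.00°
|D| = √(89544² + 105144²) ≈ 1.3811e+05, ∠D ≈ 130.42°
|T| = 2 / 1.3811e+05 ≈ 1.4481e-05
Gain = 20 log₁₀(1.4481e-05) ≈ -96.78 dB

-96.8 dB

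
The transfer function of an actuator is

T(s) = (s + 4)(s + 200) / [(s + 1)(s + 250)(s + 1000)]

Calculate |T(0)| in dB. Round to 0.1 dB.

T(0) = 1·4·200 / (1·250·1000) = 0.0032
20 log₁₀(0.0032) ≈ -49.90 dB

-49.9 dB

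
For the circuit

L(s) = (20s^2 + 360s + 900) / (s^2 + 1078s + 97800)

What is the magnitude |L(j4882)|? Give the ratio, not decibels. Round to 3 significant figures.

Substitute s = j4882:
Numerator: 20(j4882)^2 + 360(j4882) + 900 = -476677580 + j1757520
Denominator: (j4882)^2 + 1078(j4882) + 97800 = -23736124 + j5262796
|N| = √(476677580² + 1757520²) ≈ 4.7668e+08, ∠N ≈ 179.79°
|D| = √(23736124² + 5262796²) ≈ 2.4313e+07, ∠D ≈ 167.50°
|L| = 4.7668e+08 / 2.4313e+07 ≈ 19.606

19.6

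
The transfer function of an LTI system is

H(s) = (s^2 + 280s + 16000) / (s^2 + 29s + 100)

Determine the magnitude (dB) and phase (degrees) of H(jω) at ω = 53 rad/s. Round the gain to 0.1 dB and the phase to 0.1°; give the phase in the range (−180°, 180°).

Substitute s = j53:
Numerator: (j53)^2 + 280(j53) + 16000 = 13191 + j14840
Denominator: (j53)^2 + 29(j53) + 100 = -2709 + j1537
|N| = √(13191² + 14840²) ≈ 19855, ∠N ≈ 48.37°
|D| = √(2709² + 1537²) ≈ 3114.7, ∠D ≈ 150.43°
|H| = 19855 / 3114.7 ≈ 6.3746
Gain = 20 log₁₀(6.3746) ≈ 16.09 dB
∠H = 48.37° − 150.43° = -102.06°

16.1 dB, -102.1°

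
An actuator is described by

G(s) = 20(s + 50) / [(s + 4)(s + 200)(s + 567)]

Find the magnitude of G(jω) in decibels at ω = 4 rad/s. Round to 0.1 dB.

-56.1 dB

At s = jω = j4:
zero (s+50): 50 + j4 → |·| = √(50²+4²) = √2516 ≈ 50.16, ∠ = arctan(4/50) ≈ 4.57°
pole (s+4): 4 + j4 → |·| = √(4²+4²) = √32 ≈ 5.6569, ∠ = arctan(4/4) ≈ 45.00°
pole (s+200): 200 + j4 → |·| = √(200²+4²) = √40016 ≈ 200.04, ∠ = arctan(4/200) ≈ 1.15°
pole (s+567): 567 + j4 → |·| = √(567²+4²) = √321505 ≈ 567.01, ∠ = arctan(4/567) ≈ 0.40°
|G| = 20 · 50.16 / 6.4163e+05 ≈ 0.0015635
Gain = 20 log₁₀(0.0015635) ≈ -56.12 dB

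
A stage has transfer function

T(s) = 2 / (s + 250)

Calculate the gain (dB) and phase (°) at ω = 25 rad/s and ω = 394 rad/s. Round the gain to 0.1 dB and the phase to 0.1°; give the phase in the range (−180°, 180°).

At s = jω = j25:
pole (s+250): 250 + j25 → |·| = √(250²+25²) = √63125 ≈ 251.25, ∠ = arctan(25/250) ≈ 5.71°
|T| = 2 / 251.25 ≈ 0.0079602
Gain = 20 log₁₀(0.0079602) ≈ -41.98 dB
∠T = 0.00° − 5.71° = -5.71°

At s = jω = j394:
pole (s+250): 250 + j394 → |·| = √(250²+394²) = √217736 ≈ 466.62, ∠ = arctan(394/250) ≈ 57.60°
|T| = 2 / 466.62 ≈ 0.0042861
Gain = 20 log₁₀(0.0042861) ≈ -47.36 dB
∠T = 0.00° − 57.60° = -57.60°

ω = 25: -42.0 dB, -5.7°; ω = 394: -47.4 dB, -57.6°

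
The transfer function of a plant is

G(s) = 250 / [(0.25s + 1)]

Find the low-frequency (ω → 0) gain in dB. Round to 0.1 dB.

G(0) = 250 · 1 / 1 = 250
20 log₁₀(250) ≈ 47.96 dB

48.0 dB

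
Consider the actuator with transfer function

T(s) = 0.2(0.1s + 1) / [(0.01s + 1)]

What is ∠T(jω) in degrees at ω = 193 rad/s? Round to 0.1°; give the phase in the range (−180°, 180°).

24.4°

At ω = 193 rad/s:
zero (1 + j193·0.1) = 1 + j19.3 → |·| ≈ 19.326, ∠ ≈ 87.03°
pole (1 + j193·0.01) = 1 + j1.93 → |·| ≈ 2.1737, ∠ ≈ 62.61°
∠T = (87.03°) − (62.61°) = 24.42°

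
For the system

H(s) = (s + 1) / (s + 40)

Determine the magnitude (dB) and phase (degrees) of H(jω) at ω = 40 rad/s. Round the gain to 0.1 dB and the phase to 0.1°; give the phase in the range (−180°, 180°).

-3.0 dB, 43.6°

At s = jω = j40:
zero (s+1): 1 + j40 → |·| = √(1²+40²) = √1601 ≈ 40.012, ∠ = arctan(40/1) ≈ 88.57°
pole (s+40): 40 + j40 → |·| = √(40²+40²) = √3200 ≈ 56.569, ∠ = arctan(40/40) ≈ 45.00°
|H| = 1 · 40.012 / 56.569 ≈ 0.70731
Gain = 20 log₁₀(0.70731) ≈ -3.01 dB
∠H = 88.57° − 45.00° = 43.57°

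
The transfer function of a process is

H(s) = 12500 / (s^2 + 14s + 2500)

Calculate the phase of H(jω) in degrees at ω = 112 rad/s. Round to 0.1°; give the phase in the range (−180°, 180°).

At s = jω = j112:
quadratic: (j112)² + 14·j112 + 2500 = -10044 + j1568 → |·| ≈ 10166, ∠ ≈ 171.13°
∠H = 0.00° − 171.13° = -171.13°

-171.1°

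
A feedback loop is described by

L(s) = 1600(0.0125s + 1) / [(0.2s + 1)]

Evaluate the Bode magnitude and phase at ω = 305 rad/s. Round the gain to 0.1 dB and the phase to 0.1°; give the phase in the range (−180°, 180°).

40.3 dB, -13.8°

At ω = 305 rad/s:
zero (1 + j305·0.0125) = 1 + j3.8125 → |·| ≈ 3.9415, ∠ ≈ 75.30°
pole (1 + j305·0.2) = 1 + j61 → |·| ≈ 61.008, ∠ ≈ 89.06°
|L| = 1600 · 3.9415 / (61.008) ≈ 103.37
Gain = 20 log₁₀(103.37) ≈ 40.29 dB
∠L = (75.30°) − (89.06°) = -13.76°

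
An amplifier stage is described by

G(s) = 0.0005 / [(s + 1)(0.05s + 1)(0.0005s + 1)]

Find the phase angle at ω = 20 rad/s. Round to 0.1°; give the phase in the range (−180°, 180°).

At ω = 20 rad/s:
pole (1 + j20·1) = 1 + j20 → |·| ≈ 20.025, ∠ ≈ 87.14°
pole (1 + j20·0.05) = 1 + j1 → |·| ≈ 1.4142, ∠ ≈ 45.00°
pole (1 + j20·0.0005) = 1 + j0.01 → |·| ≈ 1, ∠ ≈ 0.57°
∠G = (0°) − (87.14° + 45.00° + 0.57°) = -132.71°

-132.7°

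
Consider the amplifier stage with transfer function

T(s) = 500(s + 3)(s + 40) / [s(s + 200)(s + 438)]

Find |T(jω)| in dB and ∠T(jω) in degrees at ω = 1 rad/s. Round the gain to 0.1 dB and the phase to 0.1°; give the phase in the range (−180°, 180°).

-2.8 dB, -70.6°

At s = jω = j1:
zero (s+3): 3 + j1 → |·| = √(3²+1²) = √10 ≈ 3.1623, ∠ = arctan(1/3) ≈ 18.43°
zero (s+40): 40 + j1 → |·| = √(40²+1²) = √1601 ≈ 40.012, ∠ = arctan(1/40) ≈ 1.43°
pole (s+200): 200 + j1 → |·| = √(200²+1²) = √40001 ≈ 200, ∠ = arctan(1/200) ≈ 0.29°
pole (s+438): 438 + j1 → |·| = √(438²+1²) = √191845 ≈ 438, ∠ = arctan(1/438) ≈ 0.13°
pole at origin: |s| = 1, ∠ = 90.00° (in denominator)
|T| = 500 · 126.53 / 87600 ≈ 0.7222
Gain = 20 log₁₀(0.7222) ≈ -2.83 dB
∠T = 19.86° − 90.42° = -70.56°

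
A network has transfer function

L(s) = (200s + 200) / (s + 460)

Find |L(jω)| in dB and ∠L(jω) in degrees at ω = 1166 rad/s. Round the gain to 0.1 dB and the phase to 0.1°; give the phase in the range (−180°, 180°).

45.4 dB, 21.5°

Substitute s = j1166:
Numerator: 200(j1166) + 200 = 200 + j233200
Denominator: (j1166) + 460 = 460 + j1166
|N| = √(200² + 233200²) ≈ 2.332e+05, ∠N ≈ 89.95°
|D| = √(460² + 1166²) ≈ 1253.5, ∠D ≈ 68.47°
|L| = 2.332e+05 / 1253.5 ≈ 186.04
Gain = 20 log₁₀(186.04) ≈ 45.39 dB
∠L = 89.95° − 68.47° = 21.48°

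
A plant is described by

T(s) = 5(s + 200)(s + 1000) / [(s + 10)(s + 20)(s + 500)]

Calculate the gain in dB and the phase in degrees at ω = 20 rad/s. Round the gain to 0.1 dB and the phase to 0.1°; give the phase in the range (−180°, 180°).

10.0 dB, -103.9°

At s = jω = j20:
zero (s+200): 200 + j20 → |·| = √(200²+20²) = √40400 ≈ 201, ∠ = arctan(20/200) ≈ 5.71°
zero (s+1000): 1000 + j20 → |·| = √(1000²+20²) = √1000400 ≈ 1000.2, ∠ = arctan(20/1000) ≈ 1.15°
pole (s+10): 10 + j20 → |·| = √(10²+20²) = √500 ≈ 22.361, ∠ = arctan(20/10) ≈ 63.43°
pole (s+20): 20 + j20 → |·| = √(20²+20²) = √800 ≈ 28.284, ∠ = arctan(20/20) ≈ 45.00°
pole (s+500): 500 + j20 → |·| = √(500²+20²) = √250400 ≈ 500.4, ∠ = arctan(20/500) ≈ 2.29°
|T| = 5 · 2.0104e+05 / 3.1648e+05 ≈ 3.1762
Gain = 20 log₁₀(3.1762) ≈ 10.04 dB
∠T = 6.86° − 110.72° = -103.86°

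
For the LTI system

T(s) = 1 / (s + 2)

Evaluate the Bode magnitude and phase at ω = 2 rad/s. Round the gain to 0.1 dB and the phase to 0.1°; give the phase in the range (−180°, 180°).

At s = jω = j2:
pole (s+2): 2 + j2 → |·| = √(2²+2²) = √8 ≈ 2.8284, ∠ = arctan(2/2) ≈ 45.00°
|T| = 1 / 2.8284 ≈ 0.35356
Gain = 20 log₁₀(0.35356) ≈ -9.03 dB
∠T = 0.00° − 45.00° = -45.00°

-9.0 dB, -45.0°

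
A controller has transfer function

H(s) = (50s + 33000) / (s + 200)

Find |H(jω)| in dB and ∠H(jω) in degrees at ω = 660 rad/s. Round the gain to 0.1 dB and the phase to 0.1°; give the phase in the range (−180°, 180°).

36.6 dB, -28.1°

Substitute s = j660:
Numerator: 50(j660) + 33000 = 33000 + j33000
Denominator: (j660) + 200 = 200 + j660
|N| = √(33000² + 33000²) ≈ 46669, ∠N ≈ 45.00°
|D| = √(200² + 660²) ≈ 689.64, ∠D ≈ 73.14°
|H| = 46669 / 689.64 ≈ 67.672
Gain = 20 log₁₀(67.672) ≈ 36.61 dB
∠H = 45.00° − 73.14° = -28.14°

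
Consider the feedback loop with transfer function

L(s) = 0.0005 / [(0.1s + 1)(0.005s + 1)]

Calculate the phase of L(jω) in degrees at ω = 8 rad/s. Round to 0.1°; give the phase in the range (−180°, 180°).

-41.0°

At ω = 8 rad/s:
pole (1 + j8·0.1) = 1 + j0.8 → |·| ≈ 1.2806, ∠ ≈ 38.66°
pole (1 + j8·0.005) = 1 + j0.04 → |·| ≈ 1.0008, ∠ ≈ 2.29°
∠L = (0°) − (38.66° + 2.29°) = -40.95°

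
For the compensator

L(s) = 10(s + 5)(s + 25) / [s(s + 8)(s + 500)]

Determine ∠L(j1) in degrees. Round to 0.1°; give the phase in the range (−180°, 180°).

-83.6°

At s = jω = j1:
zero (s+5): 5 + j1 → |·| = √(5²+1²) = √26 ≈ 5.099, ∠ = arctan(1/5) ≈ 11.31°
zero (s+25): 25 + j1 → |·| = √(25²+1²) = √626 ≈ 25.02, ∠ = arctan(1/25) ≈ 2.29°
pole (s+8): 8 + j1 → |·| = √(8²+1²) = √65 ≈ 8.0623, ∠ = arctan(1/8) ≈ 7.13°
pole (s+500): 500 + j1 → |·| = √(500²+1²) = √250001 ≈ 500, ∠ = arctan(1/500) ≈ 0.11°
pole at origin: |s| = 1, ∠ = 90.00° (in denominator)
∠L = 13.60° − 97.24° = -83.64°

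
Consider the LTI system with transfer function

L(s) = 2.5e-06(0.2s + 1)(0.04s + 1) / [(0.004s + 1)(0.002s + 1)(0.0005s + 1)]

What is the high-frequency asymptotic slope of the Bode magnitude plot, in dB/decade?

Each pole contributes −20 dB/decade at high frequency; each zero contributes +20 dB/decade.
Net: 2 zero(s) − 3 pole(s) → -20 dB/decade.

-20 dB/decade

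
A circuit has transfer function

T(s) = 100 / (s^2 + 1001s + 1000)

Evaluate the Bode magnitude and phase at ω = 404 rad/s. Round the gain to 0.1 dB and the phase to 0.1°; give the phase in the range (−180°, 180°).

-72.8 dB, -111.9°

Substitute s = j404:
Numerator: 100 = 100 + j0
Denominator: (j404)^2 + 1001(j404) + 1000 = -162216 + j404404
|N| = √(100² + 0²) ≈ 100, ∠N ≈ 0.00°
|D| = √(162216² + 404404²) ≈ 4.3573e+05, ∠D ≈ 111.86°
|T| = 100 / 4.3573e+05 ≈ 0.0002295
Gain = 20 log₁₀(0.0002295) ≈ -72.78 dB
∠T = 0.00° − 111.86° = -111.86°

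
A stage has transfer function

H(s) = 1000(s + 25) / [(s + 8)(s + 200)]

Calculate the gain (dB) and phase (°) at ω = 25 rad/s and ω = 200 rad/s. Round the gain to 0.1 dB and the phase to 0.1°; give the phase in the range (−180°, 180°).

ω = 25: 16.5 dB, -34.4°; ω = 200: 11.0 dB, -49.8°

At s = jω = j25:
zero (s+25): 25 + j25 → |·| = √(25²+25²) = √1250 ≈ 35.355, ∠ = arctan(25/25) ≈ 45.00°
pole (s+8): 8 + j25 → |·| = √(8²+25²) = √689 ≈ 26.249, ∠ = arctan(25/8) ≈ 72.26°
pole (s+200): 200 + j25 → |·| = √(200²+25²) = √40625 ≈ 201.56, ∠ = arctan(25/200) ≈ 7.13°
|H| = 1000 · 35.355 / 5290.7 ≈ 6.6825
Gain = 20 log₁₀(6.6825) ≈ 16.50 dB
∠H = 45.00° − 79.39° = -34.39°

At s = jω = j200:
zero (s+25): 25 + j200 → |·| = √(25²+200²) = √40625 ≈ 201.56, ∠ = arctan(200/25) ≈ 82.87°
pole (s+8): 8 + j200 → |·| = √(8²+200²) = √40064 ≈ 200.16, ∠ = arctan(200/8) ≈ 87.71°
pole (s+200): 200 + j200 → |·| = √(200²+200²) = √80000 ≈ 282.84, ∠ = arctan(200/200) ≈ 45.00°
|H| = 1000 · 201.56 / 56613 ≈ 3.5603
Gain = 20 log₁₀(3.5603) ≈ 11.03 dB
∠H = 82.87° − 132.71° = -49.84°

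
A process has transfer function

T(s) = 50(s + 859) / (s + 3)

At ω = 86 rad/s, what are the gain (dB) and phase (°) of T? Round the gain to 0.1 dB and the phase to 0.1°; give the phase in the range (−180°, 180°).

At s = jω = j86:
zero (s+859): 859 + j86 → |·| = √(859²+86²) = √745277 ≈ 863.29, ∠ = arctan(86/859) ≈ 5.72°
pole (s+3): 3 + j86 → |·| = √(3²+86²) = √7405 ≈ 86.052, ∠ = arctan(86/3) ≈ 88.00°
|T| = 50 · 863.29 / 86.052 ≈ 501.61
Gain = 20 log₁₀(501.61) ≈ 54.01 dB
∠T = 5.72° − 88.00° = -82.28°

54.0 dB, -82.3°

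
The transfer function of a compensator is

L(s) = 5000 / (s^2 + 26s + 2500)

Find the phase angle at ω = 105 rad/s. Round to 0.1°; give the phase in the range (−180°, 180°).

At s = jω = j105:
quadratic: (j105)² + 26·j105 + 2500 = -8525 + j2730 → |·| ≈ 8951.5, ∠ ≈ 162.24°
∠L = 0.00° − 162.24° = -162.24°

-162.2°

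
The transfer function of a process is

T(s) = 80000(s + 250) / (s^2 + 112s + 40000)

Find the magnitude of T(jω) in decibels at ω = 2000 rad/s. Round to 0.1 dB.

32.2 dB

At s = jω = j2000:
zero (s+250): 250 + j2000 → |·| = √(250²+2000²) = √4062500 ≈ 2015.6, ∠ = arctan(2000/250) ≈ 82.87°
quadratic: (j2000)² + 112·j2000 + 40000 = -3960000 + j224000 → |·| ≈ 3.9663e+06, ∠ ≈ 176.76°
|T| = 80000 · 2015.6 / 3.9663e+06 ≈ 40.655
Gain = 20 log₁₀(40.655) ≈ 32.18 dB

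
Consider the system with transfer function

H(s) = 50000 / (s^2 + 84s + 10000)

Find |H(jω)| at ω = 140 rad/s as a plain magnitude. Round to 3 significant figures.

At s = jω = j140:
quadratic: (j140)² + 84·j140 + 10000 = -9600 + j11760 → |·| ≈ 15181, ∠ ≈ 129.23°
|H| = 50000 / 15181 ≈ 3.2936

3.29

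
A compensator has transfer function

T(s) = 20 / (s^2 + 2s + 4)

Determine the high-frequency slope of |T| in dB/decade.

-40 dB/decade

Each pole contributes −20 dB/decade at high frequency; each zero contributes +20 dB/decade.
Net: 0 zero(s) − 2 pole(s) → -40 dB/decade.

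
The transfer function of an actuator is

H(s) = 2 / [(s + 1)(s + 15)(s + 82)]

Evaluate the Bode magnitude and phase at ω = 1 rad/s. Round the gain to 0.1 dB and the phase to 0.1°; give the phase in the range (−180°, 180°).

At s = jω = j1:
pole (s+1): 1 + j1 → |·| = √(1²+1²) = √2 ≈ 1.4142, ∠ = arctan(1/1) ≈ 45.00°
pole (s+15): 15 + j1 → |·| = √(15²+1²) = √226 ≈ 15.033, ∠ = arctan(1/15) ≈ 3.81°
pole (s+82): 82 + j1 → |·| = √(82²+1²) = √6725 ≈ 82.006, ∠ = arctan(1/82) ≈ 0.70°
|H| = 2 / 1743.4 ≈ 0.0011472
Gain = 20 log₁₀(0.0011472) ≈ -58.81 dB
∠H = 0.00° − 49.51° = -49.51°

-58.8 dB, -49.5°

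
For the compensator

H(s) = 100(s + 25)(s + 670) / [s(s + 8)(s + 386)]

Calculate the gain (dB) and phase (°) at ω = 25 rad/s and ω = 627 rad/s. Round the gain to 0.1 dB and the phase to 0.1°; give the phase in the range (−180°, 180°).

ω = 25: 19.4 dB, -118.8°; ω = 627: -14.0 dB, -106.8°

At s = jω = j25:
zero (s+25): 25 + j25 → |·| = √(25²+25²) = √1250 ≈ 35.355, ∠ = arctan(25/25) ≈ 45.00°
zero (s+670): 670 + j25 → |·| = √(670²+25²) = √449525 ≈ 670.47, ∠ = arctan(25/670) ≈ 2.14°
pole (s+8): 8 + j25 → |·| = √(8²+25²) = √689 ≈ 26.249, ∠ = arctan(25/8) ≈ 72.26°
pole (s+386): 386 + j25 → |·| = √(386²+25²) = √149621 ≈ 386.81, ∠ = arctan(25/386) ≈ 3.71°
pole at origin: |s| = 25, ∠ = 90.00° (in denominator)
|H| = 100 · 23704 / 2.5383e+05 ≈ 9.3385
Gain = 20 log₁₀(9.3385) ≈ 19.41 dB
∠H = 47.14° − 165.97° = -118.83°

At s = jω = j627:
zero (s+25): 25 + j627 → |·| = √(25²+627²) = √393754 ≈ 627.5, ∠ = arctan(627/25) ≈ 87.72°
zero (s+670): 670 + j627 → |·| = √(670²+627²) = √842029 ≈ 917.62, ∠ = arctan(627/670) ≈ 43.10°
pole (s+8): 8 + j627 → |·| = √(8²+627²) = √393193 ≈ 627.05, ∠ = arctan(627/8) ≈ 89.27°
pole (s+386): 386 + j627 → |·| = √(386²+627²) = √542125 ≈ 736.29, ∠ = arctan(627/386) ≈ 58.38°
pole at origin: |s| = 627, ∠ = 90.00° (in denominator)
|H| = 100 · 5.7581e+05 / 2.8948e+08 ≈ 0.19891
Gain = 20 log₁₀(0.19891) ≈ -14.03 dB
∠H = 130.82° − 237.65° = -106.83°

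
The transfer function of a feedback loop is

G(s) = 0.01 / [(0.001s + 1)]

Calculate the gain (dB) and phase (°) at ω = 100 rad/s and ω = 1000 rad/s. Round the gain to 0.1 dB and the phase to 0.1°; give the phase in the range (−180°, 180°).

At ω = 100 rad/s:
pole (1 + j100·0.001) = 1 + j0.1 → |·| ≈ 1.005, ∠ ≈ 5.71°
|G| = 0.01 · 1 / (1.005) ≈ 0.0099502
Gain = 20 log₁₀(0.0099502) ≈ -40.04 dB
∠G = (0°) − (5.71°) = -5.71°

At ω = 1000 rad/s:
pole (1 + j1000·0.001) = 1 + j1 → |·| ≈ 1.4142, ∠ ≈ 45.00°
|G| = 0.01 · 1 / (1.4142) ≈ 0.0070711
Gain = 20 log₁₀(0.0070711) ≈ -43.01 dB
∠G = (0°) − (45.00°) = -45.00°

ω = 100: -40.0 dB, -5.7°; ω = 1000: -43.0 dB, -45.0°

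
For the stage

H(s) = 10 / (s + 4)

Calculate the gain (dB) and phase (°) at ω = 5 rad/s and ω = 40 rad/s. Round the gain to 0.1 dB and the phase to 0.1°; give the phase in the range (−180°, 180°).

ω = 5: 3.9 dB, -51.3°; ω = 40: -12.1 dB, -84.3°

Substitute s = j5:
Numerator: 10 = 10 + j0
Denominator: (j5) + 4 = 4 + j5
|N| = √(10² + 0²) ≈ 10, ∠N ≈ 0.00°
|D| = √(4² + 5²) ≈ 6.4031, ∠D ≈ 51.34°
|H| = 10 / 6.4031 ≈ 1.5617
Gain = 20 log₁₀(1.5617) ≈ 3.87 dB
∠H = 0.00° − 51.34° = -51.34°

Substitute s = j40:
Numerator: 10 = 10 + j0
Denominator: (j40) + 4 = 4 + j40
|N| = √(10² + 0²) ≈ 10, ∠N ≈ 0.00°
|D| = √(4² + 40²) ≈ 40.2, ∠D ≈ 84.29°
|H| = 10 / 40.2 ≈ 0.24876
Gain = 20 log₁₀(0.24876) ≈ -12.08 dB
∠H = 0.00° − 84.29° = -84.29°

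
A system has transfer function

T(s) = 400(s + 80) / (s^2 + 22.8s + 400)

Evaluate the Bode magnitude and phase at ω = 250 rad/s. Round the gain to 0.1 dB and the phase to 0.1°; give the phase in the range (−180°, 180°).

At s = jω = j250:
zero (s+80): 80 + j250 → |·| = √(80²+250²) = √68900 ≈ 262.49, ∠ = arctan(250/80) ≈ 72.26°
quadratic: (j250)² + 22.8·j250 + 400 = -62100 + j5700 → |·| ≈ 62361, ∠ ≈ 174.76°
|T| = 400 · 262.49 / 62361 ≈ 1.6837
Gain = 20 log₁₀(1.6837) ≈ 4.53 dB
∠T = 72.26° − 174.76° = -102.50°

4.5 dB, -102.5°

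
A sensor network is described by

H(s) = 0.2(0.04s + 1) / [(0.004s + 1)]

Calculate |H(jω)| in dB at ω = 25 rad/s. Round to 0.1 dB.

-11.0 dB

At ω = 25 rad/s:
zero (1 + j25·0.04) = 1 + j1 → |·| ≈ 1.4142, ∠ ≈ 45.00°
pole (1 + j25·0.004) = 1 + j0.1 → |·| ≈ 1.005, ∠ ≈ 5.71°
|H| = 0.2 · 1.4142 / (1.005) ≈ 0.28143
Gain = 20 log₁₀(0.28143) ≈ -11.01 dB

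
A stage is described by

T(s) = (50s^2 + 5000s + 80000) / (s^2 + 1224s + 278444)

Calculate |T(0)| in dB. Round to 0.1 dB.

-10.8 dB

T(0) = 80000 / 278444 ≈ 0.28731
20 log₁₀(0.28731) ≈ -10.83 dB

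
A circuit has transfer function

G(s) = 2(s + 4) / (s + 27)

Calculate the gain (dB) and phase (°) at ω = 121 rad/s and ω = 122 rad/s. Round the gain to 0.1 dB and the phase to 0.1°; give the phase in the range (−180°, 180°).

At s = jω = j121:
zero (s+4): 4 + j121 → |·| = √(4²+121²) = √14657 ≈ 121.07, ∠ = arctan(121/4) ≈ 88.11°
pole (s+27): 27 + j121 → |·| = √(27²+121²) = √15370 ≈ 123.98, ∠ = arctan(121/27) ≈ 77.42°
|G| = 2 · 121.07 / 123.98 ≈ 1.9531
Gain = 20 log₁₀(1.9531) ≈ 5.81 dB
∠G = 88.11° − 77.42° = 10.69°

At s = jω = j122:
zero (s+4): 4 + j122 → |·| = √(4²+122²) = √14900 ≈ 122.07, ∠ = arctan(122/4) ≈ 88.12°
pole (s+27): 27 + j122 → |·| = √(27²+122²) = √15613 ≈ 124.95, ∠ = arctan(122/27) ≈ 77.52°
|G| = 2 · 122.07 / 124.95 ≈ 1.9539
Gain = 20 log₁₀(1.9539) ≈ 5.82 dB
∠G = 88.12° − 77.52° = 10.60°

ω = 121: 5.8 dB, 10.7°; ω = 122: 5.8 dB, 10.6°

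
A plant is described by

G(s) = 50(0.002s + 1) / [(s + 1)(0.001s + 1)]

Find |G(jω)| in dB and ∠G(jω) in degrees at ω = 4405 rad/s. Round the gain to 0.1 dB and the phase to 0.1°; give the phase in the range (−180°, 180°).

At ω = 4405 rad/s:
zero (1 + j4405·0.002) = 1 + j8.81 → |·| ≈ 8.8666, ∠ ≈ 83.52°
pole (1 + j4405·1) = 1 + j4405 → |·| ≈ 4405, ∠ ≈ 89.99°
pole (1 + j4405·0.001) = 1 + j4.405 → |·| ≈ 4.5171, ∠ ≈ 77.21°
|G| = 50 · 8.8666 / (4405 · 4.5171) ≈ 0.02228
Gain = 20 log₁₀(0.02228) ≈ -33.04 dB
∠G = (83.52°) − (89.99° + 77.21°) = -83.68°

-33.0 dB, -83.7°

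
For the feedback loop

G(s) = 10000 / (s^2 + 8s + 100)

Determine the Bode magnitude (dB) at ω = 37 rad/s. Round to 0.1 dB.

17.7 dB

At s = jω = j37:
quadratic: (j37)² + 8·j37 + 100 = -1269 + j296 → |·| ≈ 1303.1, ∠ ≈ 166.87°
|G| = 10000 / 1303.1 ≈ 7.674
Gain = 20 log₁₀(7.674) ≈ 17.70 dB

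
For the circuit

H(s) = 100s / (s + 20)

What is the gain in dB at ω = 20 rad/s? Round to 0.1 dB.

At s = jω = j20:
zero at origin: s = j20 → |·| = 20, ∠ = 90.00°
pole (s+20): 20 + j20 → |·| = √(20²+20²) = √800 ≈ 28.284, ∠ = arctan(20/20) ≈ 45.00°
|H| = 100 · 20 / 28.284 ≈ 70.711
Gain = 20 log₁₀(70.711) ≈ 36.99 dB

37.0 dB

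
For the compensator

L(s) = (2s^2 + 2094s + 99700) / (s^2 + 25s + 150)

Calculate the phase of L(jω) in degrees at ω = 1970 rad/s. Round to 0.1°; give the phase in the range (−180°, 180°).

Substitute s = j1970:
Numerator: 2(j1970)^2 + 2094(j1970) + 99700 = -7662100 + j4125180
Denominator: (j1970)^2 + 25(j1970) + 150 = -3880750 + j49250
|N| = √(7662100² + 4125180²) ≈ 8.702e+06, ∠N ≈ 151.70°
|D| = √(3880750² + 49250²) ≈ 3.8811e+06, ∠D ≈ 179.27°
∠L = 151.70° − 179.27° = -27.57°

-27.6°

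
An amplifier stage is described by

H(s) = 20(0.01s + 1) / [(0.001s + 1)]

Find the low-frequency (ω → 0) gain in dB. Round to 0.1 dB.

26.0 dB

H(0) = 20 · 1 / 1 = 20
20 log₁₀(20) ≈ 26.02 dB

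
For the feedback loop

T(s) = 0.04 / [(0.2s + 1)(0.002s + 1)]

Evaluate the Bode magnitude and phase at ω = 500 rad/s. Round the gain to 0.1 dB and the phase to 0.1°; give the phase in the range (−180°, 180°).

At ω = 500 rad/s:
pole (1 + j500·0.2) = 1 + j100 → |·| ≈ 100, ∠ ≈ 89.43°
pole (1 + j500·0.002) = 1 + j1 → |·| ≈ 1.4142, ∠ ≈ 45.00°
|T| = 0.04 · 1 / (100 · 1.4142) ≈ 0.00028285
Gain = 20 log₁₀(0.00028285) ≈ -70.97 dB
∠T = (0°) − (89.43° + 45.00°) = -134.43°

-71.0 dB, -134.4°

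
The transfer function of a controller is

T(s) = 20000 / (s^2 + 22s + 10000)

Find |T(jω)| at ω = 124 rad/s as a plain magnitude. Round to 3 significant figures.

At s = jω = j124:
quadratic: (j124)² + 22·j124 + 10000 = -5376 + j2728 → |·| ≈ 6028.5, ∠ ≈ 153.09°
|T| = 20000 / 6028.5 ≈ 3.3176

3.32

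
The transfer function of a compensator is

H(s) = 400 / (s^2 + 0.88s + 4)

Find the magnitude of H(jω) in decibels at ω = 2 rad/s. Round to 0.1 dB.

47.1 dB

At s = jω = j2:
quadratic: (j2)² + 0.88·j2 + 4 = 0 + j1.76 → |·| ≈ 1.76, ∠ ≈ 90.00°
|H| = 400 / 1.76 ≈ 227.27
Gain = 20 log₁₀(227.27) ≈ 47.13 dB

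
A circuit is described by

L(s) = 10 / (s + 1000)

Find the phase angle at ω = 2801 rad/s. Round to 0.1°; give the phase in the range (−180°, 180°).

At s = jω = j2801:
pole (s+1000): 1000 + j2801 → |·| = √(1000²+2801²) = √8845601 ≈ 2974.2, ∠ = arctan(2801/1000) ≈ 70.35°
∠L = 0.00° − 70.35° = -70.35°

-70.4°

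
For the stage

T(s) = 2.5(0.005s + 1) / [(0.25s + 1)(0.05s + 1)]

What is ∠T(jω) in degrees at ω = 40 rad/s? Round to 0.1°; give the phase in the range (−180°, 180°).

-136.4°

At ω = 40 rad/s:
zero (1 + j40·0.005) = 1 + j0.2 → |·| ≈ 1.0198, ∠ ≈ 11.31°
pole (1 + j40·0.25) = 1 + j10 → |·| ≈ 10.05, ∠ ≈ 84.29°
pole (1 + j40·0.05) = 1 + j2 → |·| ≈ 2.2361, ∠ ≈ 63.43°
∠T = (11.31°) − (84.29° + 63.43°) = -136.41°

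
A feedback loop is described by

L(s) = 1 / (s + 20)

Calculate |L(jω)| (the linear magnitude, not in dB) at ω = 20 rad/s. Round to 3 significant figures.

0.0354

Substitute s = j20:
Numerator: 1 = 1 + j0
Denominator: (j20) + 20 = 20 + j20
|N| = √(1² + 0²) ≈ 1, ∠N ≈ 0.00°
|D| = √(20² + 20²) ≈ 28.284, ∠D ≈ 45.00°
|L| = 1 / 28.284 ≈ 0.035356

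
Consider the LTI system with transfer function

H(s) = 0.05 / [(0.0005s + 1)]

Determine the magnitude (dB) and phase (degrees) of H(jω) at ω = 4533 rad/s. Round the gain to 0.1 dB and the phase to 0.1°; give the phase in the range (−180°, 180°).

At ω = 4533 rad/s:
pole (1 + j4533·0.0005) = 1 + j2.2665 → |·| ≈ 2.4773, ∠ ≈ 66.19°
|H| = 0.05 · 1 / (2.4773) ≈ 0.020183
Gain = 20 log₁₀(0.020183) ≈ -33.90 dB
∠H = (0°) − (66.19°) = -66.19°

-33.9 dB, -66.2°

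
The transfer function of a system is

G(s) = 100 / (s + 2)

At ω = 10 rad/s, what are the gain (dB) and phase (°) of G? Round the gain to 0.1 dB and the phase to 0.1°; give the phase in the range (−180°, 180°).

19.8 dB, -78.7°

Substitute s = j10:
Numerator: 100 = 100 + j0
Denominator: (j10) + 2 = 2 + j10
|N| = √(100² + 0²) ≈ 100, ∠N ≈ 0.00°
|D| = √(2² + 10²) ≈ 10.198, ∠D ≈ 78.69°
|G| = 100 / 10.198 ≈ 9.8058
Gain = 20 log₁₀(9.8058) ≈ 19.83 dB
∠G = 0.00° − 78.69° = -78.69°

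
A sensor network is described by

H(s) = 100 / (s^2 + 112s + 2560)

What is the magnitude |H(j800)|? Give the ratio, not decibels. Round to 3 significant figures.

Substitute s = j800:
Numerator: 100 = 100 + j0
Denominator: (j800)^2 + 112(j800) + 2560 = -637440 + j89600
|N| = √(100² + 0²) ≈ 100, ∠N ≈ 0.00°
|D| = √(637440² + 89600²) ≈ 6.4371e+05, ∠D ≈ 172.00°
|H| = 100 / 6.4371e+05 ≈ 0.00015535

0.000155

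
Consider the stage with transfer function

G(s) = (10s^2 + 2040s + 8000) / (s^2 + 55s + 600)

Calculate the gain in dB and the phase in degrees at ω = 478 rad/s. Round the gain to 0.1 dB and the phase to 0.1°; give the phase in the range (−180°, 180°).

20.7 dB, -16.6°

Substitute s = j478:
Numerator: 10(j478)^2 + 2040(j478) + 8000 = -2276840 + j975120
Denominator: (j478)^2 + 55(j478) + 600 = -227884 + j26290
|N| = √(2276840² + 975120²) ≈ 2.4769e+06, ∠N ≈ 156.82°
|D| = √(227884² + 26290²) ≈ 2.294e+05, ∠D ≈ 173.42°
|G| = 2.4769e+06 / 2.294e+05 ≈ 10.797
Gain = 20 log₁₀(10.797) ≈ 20.67 dB
∠G = 156.82° − 173.42° = -16.60°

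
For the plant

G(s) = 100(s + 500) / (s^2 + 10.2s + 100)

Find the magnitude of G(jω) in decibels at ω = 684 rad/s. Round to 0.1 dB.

-14.8 dB

At s = jω = j684:
zero (s+500): 500 + j684 → |·| = √(500²+684²) = √717856 ≈ 847.26, ∠ = arctan(684/500) ≈ 53.83°
quadratic: (j684)² + 10.2·j684 + 100 = -467756 + j6976.8 → |·| ≈ 4.6781e+05, ∠ ≈ 179.15°
|G| = 100 · 847.26 / 4.6781e+05 ≈ 0.18111
Gain = 20 log₁₀(0.18111) ≈ -14.84 dB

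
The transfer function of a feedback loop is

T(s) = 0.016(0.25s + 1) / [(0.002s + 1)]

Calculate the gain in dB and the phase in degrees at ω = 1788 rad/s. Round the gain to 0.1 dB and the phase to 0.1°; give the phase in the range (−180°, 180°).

At ω = 1788 rad/s:
zero (1 + j1788·0.25) = 1 + j447 → |·| ≈ 447, ∠ ≈ 89.87°
pole (1 + j1788·0.002) = 1 + j3.576 → |·| ≈ 3.7132, ∠ ≈ 74.38°
|T| = 0.016 · 447 / (3.7132) ≈ 1.9261
Gain = 20 log₁₀(1.9261) ≈ 5.69 dB
∠T = (89.87°) − (74.38°) = 15.49°

5.7 dB, 15.5°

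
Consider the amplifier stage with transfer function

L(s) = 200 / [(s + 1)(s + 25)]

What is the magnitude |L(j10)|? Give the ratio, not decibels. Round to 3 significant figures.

At s = jω = j10:
pole (s+1): 1 + j10 → |·| = √(1²+10²) = √101 ≈ 10.05, ∠ = arctan(10/1) ≈ 84.29°
pole (s+25): 25 + j10 → |·| = √(25²+10²) = √725 ≈ 26.926, ∠ = arctan(10/25) ≈ 21.80°
|L| = 200 / 270.61 ≈ 0.73907

0.739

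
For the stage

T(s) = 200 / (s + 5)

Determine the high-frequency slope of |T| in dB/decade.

Each pole contributes −20 dB/decade at high frequency; each zero contributes +20 dB/decade.
Net: 0 zero(s) − 1 pole(s) → -20 dB/decade.

-20 dB/decade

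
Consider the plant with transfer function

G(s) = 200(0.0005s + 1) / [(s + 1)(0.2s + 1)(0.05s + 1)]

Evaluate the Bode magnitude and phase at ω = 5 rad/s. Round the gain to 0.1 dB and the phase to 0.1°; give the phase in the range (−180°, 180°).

28.6 dB, -137.6°

At ω = 5 rad/s:
zero (1 + j5·0.0005) = 1 + j0.0025 → |·| ≈ 1, ∠ ≈ 0.14°
pole (1 + j5·1) = 1 + j5 → |·| ≈ 5.099, ∠ ≈ 78.69°
pole (1 + j5·0.2) = 1 + j1 → |·| ≈ 1.4142, ∠ ≈ 45.00°
pole (1 + j5·0.05) = 1 + j0.25 → |·| ≈ 1.0308, ∠ ≈ 14.04°
|G| = 200 · 1 / (5.099 · 1.4142 · 1.0308) ≈ 26.907
Gain = 20 log₁₀(26.907) ≈ 28.60 dB
∠G = (0.14°) − (78.69° + 45.00° + 14.04°) = -137.59°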